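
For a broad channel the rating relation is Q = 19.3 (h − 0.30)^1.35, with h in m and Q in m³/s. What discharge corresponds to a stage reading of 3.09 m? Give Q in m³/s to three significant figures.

Q = 19.3 × (3.09 − 0.30)^1.35 = 19.3 × 2.79^1.35 = 77.11 m³/s

77.1 m³/s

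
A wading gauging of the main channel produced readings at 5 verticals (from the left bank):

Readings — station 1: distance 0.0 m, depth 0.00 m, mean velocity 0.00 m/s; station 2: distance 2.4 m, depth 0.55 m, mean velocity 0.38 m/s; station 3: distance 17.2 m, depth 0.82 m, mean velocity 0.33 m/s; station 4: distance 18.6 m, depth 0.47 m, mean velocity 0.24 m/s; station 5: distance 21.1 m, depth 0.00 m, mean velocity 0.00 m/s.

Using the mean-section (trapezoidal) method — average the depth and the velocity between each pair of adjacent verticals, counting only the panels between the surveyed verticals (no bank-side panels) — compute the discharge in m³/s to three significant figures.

Panel 1-2: Δb = 2.4 m, d̄ = (0.00+0.55)/2 = 0.275, v̄ = (0.00+0.38)/2 = 0.19 → q = 2.4×0.275×0.19 = 0.1254 m³/s
Panel 2-3: Δb = 14.8 m, d̄ = (0.55+0.82)/2 = 0.685, v̄ = (0.38+0.33)/2 = 0.355 → q = 14.8×0.685×0.355 = 3.599 m³/s
Panel 3-4: Δb = 1.4 m, d̄ = (0.82+0.47)/2 = 0.645, v̄ = (0.33+0.24)/2 = 0.285 → q = 1.4×0.645×0.285 = 0.2574 m³/s
Panel 4-5: Δb = 2.5 m, d̄ = (0.47+0.00)/2 = 0.235, v̄ = (0.24+0.00)/2 = 0.12 → q = 2.5×0.235×0.12 = 0.07050 m³/s
Q = Σ q = 4.052 m³/s

4.05 m³/s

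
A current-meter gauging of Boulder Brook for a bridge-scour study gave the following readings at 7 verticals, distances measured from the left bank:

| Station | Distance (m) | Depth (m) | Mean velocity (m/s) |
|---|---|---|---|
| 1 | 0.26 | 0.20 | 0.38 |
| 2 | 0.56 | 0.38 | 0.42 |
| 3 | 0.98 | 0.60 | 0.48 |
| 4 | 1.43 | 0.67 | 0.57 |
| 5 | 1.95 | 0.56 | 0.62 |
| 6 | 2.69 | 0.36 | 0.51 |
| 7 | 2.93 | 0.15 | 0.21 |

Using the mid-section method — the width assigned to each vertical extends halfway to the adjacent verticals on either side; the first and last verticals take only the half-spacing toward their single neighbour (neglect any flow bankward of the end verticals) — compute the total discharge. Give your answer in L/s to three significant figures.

692 L/s

w_1 = (0.56 − 0.26)/2 = 0.15 m; q_1 = 0.38 × 0.20 × 0.15 = 0.01140 m³/s
w_2 = (0.98 − 0.26)/2 = 0.36 m; q_2 = 0.42 × 0.38 × 0.36 = 0.05746 m³/s
w_3 = (1.43 − 0.56)/2 = 0.435 m; q_3 = 0.48 × 0.60 × 0.435 = 0.1253 m³/s
w_4 = (1.95 − 0.98)/2 = 0.485 m; q_4 = 0.57 × 0.67 × 0.485 = 0.1852 m³/s
w_5 = (2.69 − 1.43)/2 = 0.63 m; q_5 = 0.62 × 0.56 × 0.63 = 0.2187 m³/s
w_6 = (2.93 − 1.95)/2 = 0.49 m; q_6 = 0.51 × 0.36 × 0.49 = 0.08996 m³/s
w_7 = (2.93 − 2.69)/2 = 0.12 m; q_7 = 0.21 × 0.15 × 0.12 = 0.003780 m³/s
Q = Σ qᵢ = 0.6918 m³/s
= 0.6918 × 1000 = 691.8 L/s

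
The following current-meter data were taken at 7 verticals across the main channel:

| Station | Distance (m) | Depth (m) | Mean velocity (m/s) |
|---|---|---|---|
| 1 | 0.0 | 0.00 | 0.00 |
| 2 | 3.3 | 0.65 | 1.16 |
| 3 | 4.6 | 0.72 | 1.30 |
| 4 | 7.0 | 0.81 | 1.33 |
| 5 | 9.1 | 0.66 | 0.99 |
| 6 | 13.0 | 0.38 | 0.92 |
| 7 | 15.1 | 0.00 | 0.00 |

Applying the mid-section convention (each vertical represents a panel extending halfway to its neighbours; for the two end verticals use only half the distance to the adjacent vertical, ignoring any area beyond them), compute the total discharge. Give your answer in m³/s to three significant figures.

8.90 m³/s

w_2 = (4.6 − 0.0)/2 = 2.3 m; q_2 = 1.16 × 0.65 × 2.3 = 1.734 m³/s
w_3 = (7.0 − 3.3)/2 = 1.85 m; q_3 = 1.30 × 0.72 × 1.85 = 1.732 m³/s
w_4 = (9.1 − 4.6)/2 = 2.25 m; q_4 = 1.33 × 0.81 × 2.25 = 2.424 m³/s
w_5 = (13.0 − 7.0)/2 = 3 m; q_5 = 0.99 × 0.66 × 3 = 1.960 m³/s
w_6 = (15.1 − 9.1)/2 = 3 m; q_6 = 0.92 × 0.38 × 3 = 1.049 m³/s
Stations 1, 7 contribute zero (depth or velocity is 0).
Q = Σ qᵢ = 8.899 m³/s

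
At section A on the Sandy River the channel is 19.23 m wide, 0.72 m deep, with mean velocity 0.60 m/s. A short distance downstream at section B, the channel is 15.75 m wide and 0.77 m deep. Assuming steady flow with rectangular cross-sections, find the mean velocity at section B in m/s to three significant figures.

Q = A₁V₁ = (19.23×0.72) × 0.60 = 8.307 m³/s
A₂ = 15.75 × 0.77 = 12.13 m²
V₂ = Q/A₂ = 8.307/12.13 = 0.6850 m/s

0.685 m/s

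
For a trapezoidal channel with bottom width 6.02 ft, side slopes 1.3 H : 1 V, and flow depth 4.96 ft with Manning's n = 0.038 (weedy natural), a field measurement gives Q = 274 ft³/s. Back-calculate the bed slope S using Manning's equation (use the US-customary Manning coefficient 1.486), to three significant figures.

A = (b + z·y)·y = (6.02 + 1.3×4.96)×4.96 = 61.84 ft²
P = b + 2y√(1+z²) = 6.02 + 2×4.96×√(1+1.3²) = 22.29 ft
R = A/P = 61.84/22.29 = 2.774 ft
S = (Q·n / (1.486·A·R^(2/3)))² = (274×0.038 / (1.486×61.84×1.974))² = 0.003293

0.00329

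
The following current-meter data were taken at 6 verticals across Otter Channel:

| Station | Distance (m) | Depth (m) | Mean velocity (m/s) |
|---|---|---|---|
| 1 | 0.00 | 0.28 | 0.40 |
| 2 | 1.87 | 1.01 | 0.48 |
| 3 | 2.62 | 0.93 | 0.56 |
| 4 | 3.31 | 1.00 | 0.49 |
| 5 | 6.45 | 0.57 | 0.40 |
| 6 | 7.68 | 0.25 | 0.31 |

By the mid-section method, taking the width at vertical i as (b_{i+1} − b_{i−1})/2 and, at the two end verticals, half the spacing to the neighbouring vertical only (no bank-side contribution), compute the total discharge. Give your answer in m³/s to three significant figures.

2.60 m³/s

w_1 = (1.87 − 0.00)/2 = 0.935 m; q_1 = 0.40 × 0.28 × 0.935 = 0.1047 m³/s
w_2 = (2.62 − 0.00)/2 = 1.31 m; q_2 = 0.48 × 1.01 × 1.31 = 0.6351 m³/s
w_3 = (3.31 − 1.87)/2 = 0.72 m; q_3 = 0.56 × 0.93 × 0.72 = 0.3750 m³/s
w_4 = (6.45 − 2.62)/2 = 1.915 m; q_4 = 0.49 × 1.00 × 1.915 = 0.9384 m³/s
w_5 = (7.68 − 3.31)/2 = 2.185 m; q_5 = 0.40 × 0.57 × 2.185 = 0.4982 m³/s
w_6 = (7.68 − 6.45)/2 = 0.615 m; q_6 = 0.31 × 0.25 × 0.615 = 0.04766 m³/s
Q = Σ qᵢ = 2.599 m³/s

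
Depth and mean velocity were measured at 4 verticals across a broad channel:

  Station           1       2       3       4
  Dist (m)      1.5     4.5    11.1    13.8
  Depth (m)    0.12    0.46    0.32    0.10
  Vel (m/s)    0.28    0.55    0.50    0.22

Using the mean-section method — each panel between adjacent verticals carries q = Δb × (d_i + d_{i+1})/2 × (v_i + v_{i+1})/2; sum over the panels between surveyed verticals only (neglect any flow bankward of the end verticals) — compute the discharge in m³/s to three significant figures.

1.92 m³/s

Panel 1-2: Δb = 3 m, d̄ = (0.12+0.46)/2 = 0.29, v̄ = (0.28+0.55)/2 = 0.415 → q = 3×0.29×0.415 = 0.3611 m³/s
Panel 2-3: Δb = 6.6 m, d̄ = (0.46+0.32)/2 = 0.39, v̄ = (0.55+0.50)/2 = 0.525 → q = 6.6×0.39×0.525 = 1.351 m³/s
Panel 3-4: Δb = 2.7 m, d̄ = (0.32+0.10)/2 = 0.21, v̄ = (0.50+0.22)/2 = 0.36 → q = 2.7×0.21×0.36 = 0.2041 m³/s
Q = Σ q = 1.917 m³/s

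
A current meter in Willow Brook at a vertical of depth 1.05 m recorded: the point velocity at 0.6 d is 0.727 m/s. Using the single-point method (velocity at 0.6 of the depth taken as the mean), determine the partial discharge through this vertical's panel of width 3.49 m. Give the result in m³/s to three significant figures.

v̄ = v₀.₆ = 0.727 m/s
q = v̄ × d × w = 0.7270 × 1.05 × 3.49 = 2.664 m³/s

2.66 m³/s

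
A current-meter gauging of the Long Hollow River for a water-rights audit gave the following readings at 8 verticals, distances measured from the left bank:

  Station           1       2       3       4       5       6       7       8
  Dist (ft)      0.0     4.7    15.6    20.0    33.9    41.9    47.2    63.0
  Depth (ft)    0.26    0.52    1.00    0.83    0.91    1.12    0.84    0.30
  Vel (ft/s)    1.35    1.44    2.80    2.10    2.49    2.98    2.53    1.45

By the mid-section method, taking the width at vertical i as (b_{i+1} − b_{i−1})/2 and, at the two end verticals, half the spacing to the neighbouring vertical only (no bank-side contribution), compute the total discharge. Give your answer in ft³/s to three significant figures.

w_1 = (4.7 − 0.0)/2 = 2.35 ft; q_1 = 1.35 × 0.26 × 2.35 = 0.8249 ft³/s
w_2 = (15.6 − 0.0)/2 = 7.8 ft; q_2 = 1.44 × 0.52 × 7.8 = 5.841 ft³/s
w_3 = (20.0 − 4.7)/2 = 7.65 ft; q_3 = 2.80 × 1.00 × 7.65 = 21.42 ft³/s
w_4 = (33.9 − 15.6)/2 = 9.15 ft; q_4 = 2.10 × 0.83 × 9.15 = 15.95 ft³/s
w_5 = (41.9 − 20.0)/2 = 10.95 ft; q_5 = 2.49 × 0.91 × 10.95 = 24.81 ft³/s
w_6 = (47.2 − 33.9)/2 = 6.65 ft; q_6 = 2.98 × 1.12 × 6.65 = 22.20 ft³/s
w_7 = (63.0 − 41.9)/2 = 10.55 ft; q_7 = 2.53 × 0.84 × 10.55 = 22.42 ft³/s
w_8 = (63.0 − 47.2)/2 = 7.9 ft; q_8 = 1.45 × 0.30 × 7.9 = 3.437 ft³/s
Q = Σ qᵢ = 116.9 ft³/s

117 ft³/s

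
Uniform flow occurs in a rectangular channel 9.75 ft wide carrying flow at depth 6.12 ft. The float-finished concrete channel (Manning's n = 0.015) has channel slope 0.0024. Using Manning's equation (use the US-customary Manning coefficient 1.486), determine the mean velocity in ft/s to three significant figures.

9.44 ft/s

A = b·y = 9.75 × 6.12 = 59.67 ft²
P = b + 2y = 9.75 + 2×6.12 = 21.99 ft
R = A/P = 59.67/21.99 = 2.714 ft
Q = (1.486/n)·A·R^(2/3)·S^(1/2) = (1.486/0.015) × 59.67 × 2.714^(2/3) × 0.0024^(1/2) = 563.4 ft³/s
V = Q/A = 563.4/59.67 = 9.442 ft/s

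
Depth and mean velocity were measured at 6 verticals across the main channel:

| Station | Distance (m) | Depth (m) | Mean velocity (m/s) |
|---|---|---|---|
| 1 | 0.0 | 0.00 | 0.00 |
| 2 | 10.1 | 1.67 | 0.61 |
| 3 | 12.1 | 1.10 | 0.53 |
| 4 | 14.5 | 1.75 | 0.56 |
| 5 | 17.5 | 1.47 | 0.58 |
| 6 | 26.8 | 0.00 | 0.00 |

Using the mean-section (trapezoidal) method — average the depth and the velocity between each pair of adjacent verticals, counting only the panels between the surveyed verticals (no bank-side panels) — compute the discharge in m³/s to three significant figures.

Panel 1-2: Δb = 10.1 m, d̄ = (0.00+1.67)/2 = 0.835, v̄ = (0.00+0.61)/2 = 0.305 → q = 10.1×0.835×0.305 = 2.572 m³/s
Panel 2-3: Δb = 2 m, d̄ = (1.67+1.10)/2 = 1.385, v̄ = (0.61+0.53)/2 = 0.57 → q = 2×1.385×0.57 = 1.579 m³/s
Panel 3-4: Δb = 2.4 m, d̄ = (1.10+1.75)/2 = 1.425, v̄ = (0.53+0.56)/2 = 0.545 → q = 2.4×1.425×0.545 = 1.864 m³/s
Panel 4-5: Δb = 3 m, d̄ = (1.75+1.47)/2 = 1.61, v̄ = (0.56+0.58)/2 = 0.57 → q = 3×1.61×0.57 = 2.753 m³/s
Panel 5-6: Δb = 9.3 m, d̄ = (1.47+0.00)/2 = 0.735, v̄ = (0.58+0.00)/2 = 0.29 → q = 9.3×0.735×0.29 = 1.982 m³/s
Q = Σ q = 10.75 m³/s

10.8 m³/s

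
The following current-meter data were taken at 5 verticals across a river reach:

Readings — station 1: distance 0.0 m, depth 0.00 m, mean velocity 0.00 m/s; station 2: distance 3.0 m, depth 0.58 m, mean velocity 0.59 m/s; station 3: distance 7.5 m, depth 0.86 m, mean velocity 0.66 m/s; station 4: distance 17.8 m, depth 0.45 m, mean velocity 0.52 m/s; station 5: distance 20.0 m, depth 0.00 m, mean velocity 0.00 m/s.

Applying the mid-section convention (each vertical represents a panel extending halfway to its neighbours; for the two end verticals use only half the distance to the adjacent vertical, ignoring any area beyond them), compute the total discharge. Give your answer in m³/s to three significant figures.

w_2 = (7.5 − 0.0)/2 = 3.75 m; q_2 = 0.59 × 0.58 × 3.75 = 1.283 m³/s
w_3 = (17.8 − 3.0)/2 = 7.4 m; q_3 = 0.66 × 0.86 × 7.4 = 4.200 m³/s
w_4 = (20.0 − 7.5)/2 = 6.25 m; q_4 = 0.52 × 0.45 × 6.25 = 1.463 m³/s
Stations 1, 5 contribute zero (depth or velocity is 0).
Q = Σ qᵢ = 6.946 m³/s

6.95 m³/s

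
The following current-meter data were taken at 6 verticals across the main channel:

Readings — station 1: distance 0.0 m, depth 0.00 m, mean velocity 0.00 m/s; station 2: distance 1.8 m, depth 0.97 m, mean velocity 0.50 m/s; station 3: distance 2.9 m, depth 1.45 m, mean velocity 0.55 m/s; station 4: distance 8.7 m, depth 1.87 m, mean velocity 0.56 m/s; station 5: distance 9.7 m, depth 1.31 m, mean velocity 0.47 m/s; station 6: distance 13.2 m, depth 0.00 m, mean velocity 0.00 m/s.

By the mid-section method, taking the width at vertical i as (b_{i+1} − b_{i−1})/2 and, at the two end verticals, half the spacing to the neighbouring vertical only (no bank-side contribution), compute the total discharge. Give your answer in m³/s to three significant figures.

8.40 m³/s

w_2 = (2.9 − 0.0)/2 = 1.45 m; q_2 = 0.50 × 0.97 × 1.45 = 0.7033 m³/s
w_3 = (8.7 − 1.8)/2 = 3.45 m; q_3 = 0.55 × 1.45 × 3.45 = 2.751 m³/s
w_4 = (9.7 − 2.9)/2 = 3.4 m; q_4 = 0.56 × 1.87 × 3.4 = 3.560 m³/s
w_5 = (13.2 − 8.7)/2 = 2.25 m; q_5 = 0.47 × 1.31 × 2.25 = 1.385 m³/s
Stations 1, 6 contribute zero (depth or velocity is 0).
Q = Σ qᵢ = 8.400 m³/s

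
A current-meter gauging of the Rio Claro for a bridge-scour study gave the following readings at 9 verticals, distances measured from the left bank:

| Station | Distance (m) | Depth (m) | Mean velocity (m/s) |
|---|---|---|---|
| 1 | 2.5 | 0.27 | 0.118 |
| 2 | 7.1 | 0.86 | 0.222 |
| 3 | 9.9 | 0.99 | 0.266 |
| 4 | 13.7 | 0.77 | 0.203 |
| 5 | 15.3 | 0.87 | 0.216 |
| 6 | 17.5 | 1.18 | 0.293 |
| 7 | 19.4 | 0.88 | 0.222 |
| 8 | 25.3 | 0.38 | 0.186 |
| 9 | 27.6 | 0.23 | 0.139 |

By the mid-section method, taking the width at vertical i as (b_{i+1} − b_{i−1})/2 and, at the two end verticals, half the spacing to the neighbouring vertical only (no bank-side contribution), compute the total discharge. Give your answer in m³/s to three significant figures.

4.23 m³/s

w_1 = (7.1 − 2.5)/2 = 2.3 m; q_1 = 0.118 × 0.27 × 2.3 = 0.07328 m³/s
w_2 = (9.9 − 2.5)/2 = 3.7 m; q_2 = 0.222 × 0.86 × 3.7 = 0.7064 m³/s
w_3 = (13.7 − 7.1)/2 = 3.3 m; q_3 = 0.266 × 0.99 × 3.3 = 0.8690 m³/s
w_4 = (15.3 − 9.9)/2 = 2.7 m; q_4 = 0.203 × 0.77 × 2.7 = 0.4220 m³/s
w_5 = (17.5 − 13.7)/2 = 1.9 m; q_5 = 0.216 × 0.87 × 1.9 = 0.3570 m³/s
w_6 = (19.4 − 15.3)/2 = 2.05 m; q_6 = 0.293 × 1.18 × 2.05 = 0.7088 m³/s
w_7 = (25.3 − 17.5)/2 = 3.9 m; q_7 = 0.222 × 0.88 × 3.9 = 0.7619 m³/s
w_8 = (27.6 − 19.4)/2 = 4.1 m; q_8 = 0.186 × 0.38 × 4.1 = 0.2898 m³/s
w_9 = (27.6 − 25.3)/2 = 1.15 m; q_9 = 0.139 × 0.23 × 1.15 = 0.03677 m³/s
Q = Σ qᵢ = 4.225 m³/s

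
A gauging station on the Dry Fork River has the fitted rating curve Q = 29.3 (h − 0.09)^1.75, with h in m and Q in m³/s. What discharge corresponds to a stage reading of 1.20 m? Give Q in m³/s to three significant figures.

35.2 m³/s

Q = 29.3 × (1.20 − 0.09)^1.75 = 29.3 × 1.11^1.75 = 35.17 m³/s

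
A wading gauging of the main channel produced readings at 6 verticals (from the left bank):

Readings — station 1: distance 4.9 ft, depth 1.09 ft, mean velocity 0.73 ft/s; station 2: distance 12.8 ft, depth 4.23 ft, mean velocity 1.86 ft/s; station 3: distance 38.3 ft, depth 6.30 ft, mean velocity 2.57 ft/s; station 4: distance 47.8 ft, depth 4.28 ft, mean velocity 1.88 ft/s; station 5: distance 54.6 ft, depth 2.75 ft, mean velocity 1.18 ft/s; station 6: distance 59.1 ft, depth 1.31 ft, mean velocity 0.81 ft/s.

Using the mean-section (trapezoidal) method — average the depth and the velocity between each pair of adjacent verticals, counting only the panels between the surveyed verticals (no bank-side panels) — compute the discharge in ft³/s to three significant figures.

482 ft³/s

Panel 1-2: Δb = 7.9 ft, d̄ = (1.09+4.23)/2 = 2.66, v̄ = (0.73+1.86)/2 = 1.295 → q = 7.9×2.66×1.295 = 27.21 ft³/s
Panel 2-3: Δb = 25.5 ft, d̄ = (4.23+6.30)/2 = 5.265, v̄ = (1.86+2.57)/2 = 2.215 → q = 25.5×5.265×2.215 = 297.4 ft³/s
Panel 3-4: Δb = 9.5 ft, d̄ = (6.30+4.28)/2 = 5.29, v̄ = (2.57+1.88)/2 = 2.225 → q = 9.5×5.29×2.225 = 111.8 ft³/s
Panel 4-5: Δb = 6.8 ft, d̄ = (4.28+2.75)/2 = 3.515, v̄ = (1.88+1.18)/2 = 1.53 → q = 6.8×3.515×1.53 = 36.57 ft³/s
Panel 5-6: Δb = 4.5 ft, d̄ = (2.75+1.31)/2 = 2.03, v̄ = (1.18+0.81)/2 = 0.995 → q = 4.5×2.03×0.995 = 9.089 ft³/s
Q = Σ q = 482.1 ft³/s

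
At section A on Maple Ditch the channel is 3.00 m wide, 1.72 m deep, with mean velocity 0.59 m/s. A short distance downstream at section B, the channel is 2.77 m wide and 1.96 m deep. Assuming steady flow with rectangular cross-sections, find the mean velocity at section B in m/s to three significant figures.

0.561 m/s

Q = A₁V₁ = (3.00×1.72) × 0.59 = 3.044 m³/s
A₂ = 2.77 × 1.96 = 5.429 m²
V₂ = Q/A₂ = 3.044/5.429 = 0.5607 m/s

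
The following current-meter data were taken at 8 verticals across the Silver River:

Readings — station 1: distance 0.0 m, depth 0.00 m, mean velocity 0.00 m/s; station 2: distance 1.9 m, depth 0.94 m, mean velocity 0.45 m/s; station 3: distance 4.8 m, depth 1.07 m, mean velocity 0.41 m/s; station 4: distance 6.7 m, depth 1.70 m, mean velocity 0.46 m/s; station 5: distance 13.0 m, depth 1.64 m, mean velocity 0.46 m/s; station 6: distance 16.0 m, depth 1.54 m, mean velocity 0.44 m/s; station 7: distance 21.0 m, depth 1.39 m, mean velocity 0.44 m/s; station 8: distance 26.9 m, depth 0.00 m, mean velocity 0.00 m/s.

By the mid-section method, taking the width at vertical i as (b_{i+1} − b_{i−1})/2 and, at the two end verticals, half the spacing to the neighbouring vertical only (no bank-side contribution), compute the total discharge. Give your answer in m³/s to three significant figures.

w_2 = (4.8 − 0.0)/2 = 2.4 m; q_2 = 0.45 × 0.94 × 2.4 = 1.015 m³/s
w_3 = (6.7 − 1.9)/2 = 2.4 m; q_3 = 0.41 × 1.07 × 2.4 = 1.053 m³/s
w_4 = (13.0 − 4.8)/2 = 4.1 m; q_4 = 0.46 × 1.70 × 4.1 = 3.206 m³/s
w_5 = (16.0 − 6.7)/2 = 4.65 m; q_5 = 0.46 × 1.64 × 4.65 = 3.508 m³/s
w_6 = (21.0 − 13.0)/2 = 4 m; q_6 = 0.44 × 1.54 × 4 = 2.710 m³/s
w_7 = (26.9 − 16.0)/2 = 5.45 m; q_7 = 0.44 × 1.39 × 5.45 = 3.333 m³/s
Stations 1, 8 contribute zero (depth or velocity is 0).
Q = Σ qᵢ = 14.83 m³/s

14.8 m³/s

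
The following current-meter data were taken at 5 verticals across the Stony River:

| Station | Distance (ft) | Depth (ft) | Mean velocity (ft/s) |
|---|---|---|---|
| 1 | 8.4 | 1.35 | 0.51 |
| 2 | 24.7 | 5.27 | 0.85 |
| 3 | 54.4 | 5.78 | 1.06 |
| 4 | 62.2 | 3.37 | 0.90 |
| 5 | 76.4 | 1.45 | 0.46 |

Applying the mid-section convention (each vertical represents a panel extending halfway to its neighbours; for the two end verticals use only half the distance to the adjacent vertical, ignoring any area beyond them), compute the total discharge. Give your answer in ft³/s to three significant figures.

w_1 = (24.7 − 8.4)/2 = 8.15 ft; q_1 = 0.51 × 1.35 × 8.15 = 5.611 ft³/s
w_2 = (54.4 − 8.4)/2 = 23 ft; q_2 = 0.85 × 5.27 × 23 = 103.0 ft³/s
w_3 = (62.2 − 24.7)/2 = 18.75 ft; q_3 = 1.06 × 5.78 × 18.75 = 114.9 ft³/s
w_4 = (76.4 − 54.4)/2 = 11 ft; q_4 = 0.90 × 3.37 × 11 = 33.36 ft³/s
w_5 = (76.4 − 62.2)/2 = 7.1 ft; q_5 = 0.46 × 1.45 × 7.1 = 4.736 ft³/s
Q = Σ qᵢ = 261.6 ft³/s

262 ft³/s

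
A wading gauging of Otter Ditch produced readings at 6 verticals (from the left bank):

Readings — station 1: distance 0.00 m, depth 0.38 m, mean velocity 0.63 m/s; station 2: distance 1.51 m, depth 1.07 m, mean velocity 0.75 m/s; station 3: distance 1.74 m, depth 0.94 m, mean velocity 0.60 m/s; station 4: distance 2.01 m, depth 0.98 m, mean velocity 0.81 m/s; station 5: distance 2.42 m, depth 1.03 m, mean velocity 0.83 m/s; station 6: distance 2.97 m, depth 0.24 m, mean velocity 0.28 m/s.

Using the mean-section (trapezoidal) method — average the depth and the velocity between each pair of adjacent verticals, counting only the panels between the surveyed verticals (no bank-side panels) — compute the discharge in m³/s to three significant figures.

1.63 m³/s

Panel 1-2: Δb = 1.51 m, d̄ = (0.38+1.07)/2 = 0.725, v̄ = (0.63+0.75)/2 = 0.69 → q = 1.51×0.725×0.69 = 0.7554 m³/s
Panel 2-3: Δb = 0.23 m, d̄ = (1.07+0.94)/2 = 1.005, v̄ = (0.75+0.60)/2 = 0.675 → q = 0.23×1.005×0.675 = 0.1560 m³/s
Panel 3-4: Δb = 0.27 m, d̄ = (0.94+0.98)/2 = 0.96, v̄ = (0.60+0.81)/2 = 0.705 → q = 0.27×0.96×0.705 = 0.1827 m³/s
Panel 4-5: Δb = 0.41 m, d̄ = (0.98+1.03)/2 = 1.005, v̄ = (0.81+0.83)/2 = 0.82 → q = 0.41×1.005×0.82 = 0.3379 m³/s
Panel 5-6: Δb = 0.55 m, d̄ = (1.03+0.24)/2 = 0.635, v̄ = (0.83+0.28)/2 = 0.555 → q = 0.55×0.635×0.555 = 0.1938 m³/s
Q = Σ q = 1.626 m³/s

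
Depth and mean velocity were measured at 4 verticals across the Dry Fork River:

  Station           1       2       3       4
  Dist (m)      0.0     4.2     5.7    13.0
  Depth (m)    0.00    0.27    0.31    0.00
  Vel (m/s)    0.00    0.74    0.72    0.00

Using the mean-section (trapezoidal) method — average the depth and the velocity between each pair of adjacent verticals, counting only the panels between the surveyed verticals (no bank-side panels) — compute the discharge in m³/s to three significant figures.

Panel 1-2: Δb = 4.2 m, d̄ = (0.00+0.27)/2 = 0.135, v̄ = (0.00+0.74)/2 = 0.37 → q = 4.2×0.135×0.37 = 0.2098 m³/s
Panel 2-3: Δb = 1.5 m, d̄ = (0.27+0.31)/2 = 0.29, v̄ = (0.74+0.72)/2 = 0.73 → q = 1.5×0.29×0.73 = 0.3176 m³/s
Panel 3-4: Δb = 7.3 m, d̄ = (0.31+0.00)/2 = 0.155, v̄ = (0.72+0.00)/2 = 0.36 → q = 7.3×0.155×0.36 = 0.4073 m³/s
Q = Σ q = 0.9347 m³/s

0.935 m³/s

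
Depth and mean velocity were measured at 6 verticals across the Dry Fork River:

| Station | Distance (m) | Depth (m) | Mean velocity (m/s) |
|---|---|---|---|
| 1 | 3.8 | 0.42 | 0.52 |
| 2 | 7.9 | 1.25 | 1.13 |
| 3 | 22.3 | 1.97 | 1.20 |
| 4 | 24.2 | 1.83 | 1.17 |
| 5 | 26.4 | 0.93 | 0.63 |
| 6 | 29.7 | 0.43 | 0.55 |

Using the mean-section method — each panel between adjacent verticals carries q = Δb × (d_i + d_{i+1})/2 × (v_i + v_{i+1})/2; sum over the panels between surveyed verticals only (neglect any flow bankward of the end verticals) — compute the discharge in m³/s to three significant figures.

Panel 1-2: Δb = 4.1 m, d̄ = (0.42+1.25)/2 = 0.835, v̄ = (0.52+1.13)/2 = 0.825 → q = 4.1×0.835×0.825 = 2.824 m³/s
Panel 2-3: Δb = 14.4 m, d̄ = (1.25+1.97)/2 = 1.61, v̄ = (1.13+1.20)/2 = 1.165 → q = 14.4×1.61×1.165 = 27.01 m³/s
Panel 3-4: Δb = 1.9 m, d̄ = (1.97+1.83)/2 = 1.9, v̄ = (1.20+1.17)/2 = 1.185 → q = 1.9×1.9×1.185 = 4.278 m³/s
Panel 4-5: Δb = 2.2 m, d̄ = (1.83+0.93)/2 = 1.38, v̄ = (1.17+0.63)/2 = 0.9 → q = 2.2×1.38×0.9 = 2.732 m³/s
Panel 5-6: Δb = 3.3 m, d̄ = (0.93+0.43)/2 = 0.68, v̄ = (0.63+0.55)/2 = 0.59 → q = 3.3×0.68×0.59 = 1.324 m³/s
Q = Σ q = 38.17 m³/s

38.2 m³/s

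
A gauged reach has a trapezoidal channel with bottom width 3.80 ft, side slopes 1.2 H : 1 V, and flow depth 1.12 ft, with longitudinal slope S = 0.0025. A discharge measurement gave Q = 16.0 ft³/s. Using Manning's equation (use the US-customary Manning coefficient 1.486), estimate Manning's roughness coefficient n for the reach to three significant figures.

A = (b + z·y)·y = (3.80 + 1.2×1.12)×1.12 = 5.761 ft²
P = b + 2y√(1+z²) = 3.80 + 2×1.12×√(1+1.2²) = 7.299 ft
R = A/P = 5.761/7.299 = 0.7893 ft
n = (1.486/Q)·A·R^(2/3)·S^(1/2) = (1.486/16.0) × 5.761 × 0.8541 × 0.05000 = 0.02285

0.0229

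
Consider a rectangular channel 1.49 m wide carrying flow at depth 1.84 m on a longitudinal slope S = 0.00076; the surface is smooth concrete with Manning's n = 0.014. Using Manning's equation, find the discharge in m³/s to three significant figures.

A = b·y = 1.49 × 1.84 = 2.742 m²
P = b + 2y = 1.49 + 2×1.84 = 5.170 m
R = A/P = 2.742/5.170 = 0.5303 m
Q = (1/n)·A·R^(2/3)·S^(1/2) = (1/0.014) × 2.742 × 0.5303^(2/3) × 0.00076^(1/2) = 3.537 m³/s

3.54 m³/s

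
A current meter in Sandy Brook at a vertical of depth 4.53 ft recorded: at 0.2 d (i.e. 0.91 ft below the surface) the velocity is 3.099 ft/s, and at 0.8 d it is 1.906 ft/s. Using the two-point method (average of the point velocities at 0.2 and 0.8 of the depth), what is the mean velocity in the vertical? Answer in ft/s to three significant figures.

2.50 ft/s

v̄ = (3.099 + 1.906) / 2 = 2.503 ft/s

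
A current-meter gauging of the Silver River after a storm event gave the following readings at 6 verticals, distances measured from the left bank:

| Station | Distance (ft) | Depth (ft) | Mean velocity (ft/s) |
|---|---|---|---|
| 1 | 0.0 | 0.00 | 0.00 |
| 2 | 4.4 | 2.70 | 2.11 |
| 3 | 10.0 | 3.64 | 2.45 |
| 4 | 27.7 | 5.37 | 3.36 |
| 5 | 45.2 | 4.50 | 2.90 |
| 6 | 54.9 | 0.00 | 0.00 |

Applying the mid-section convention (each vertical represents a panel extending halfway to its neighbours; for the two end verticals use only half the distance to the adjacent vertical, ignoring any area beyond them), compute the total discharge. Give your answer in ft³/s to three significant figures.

w_2 = (10.0 − 0.0)/2 = 5 ft; q_2 = 2.11 × 2.70 × 5 = 28.49 ft³/s
w_3 = (27.7 − 4.4)/2 = 11.65 ft; q_3 = 2.45 × 3.64 × 11.65 = 103.9 ft³/s
w_4 = (45.2 − 10.0)/2 = 17.6 ft; q_4 = 3.36 × 5.37 × 17.6 = 317.6 ft³/s
w_5 = (54.9 − 27.7)/2 = 13.6 ft; q_5 = 2.90 × 4.50 × 13.6 = 177.5 ft³/s
Stations 1, 6 contribute zero (depth or velocity is 0).
Q = Σ qᵢ = 627.4 ft³/s

627 ft³/s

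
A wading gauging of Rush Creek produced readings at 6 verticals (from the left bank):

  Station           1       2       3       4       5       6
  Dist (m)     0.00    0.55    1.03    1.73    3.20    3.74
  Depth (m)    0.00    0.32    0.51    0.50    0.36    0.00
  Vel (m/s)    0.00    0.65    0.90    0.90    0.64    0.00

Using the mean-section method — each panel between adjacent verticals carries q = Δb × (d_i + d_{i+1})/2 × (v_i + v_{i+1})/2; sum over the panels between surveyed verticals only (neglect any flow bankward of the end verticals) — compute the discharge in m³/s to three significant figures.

Panel 1-2: Δb = 0.55 m, d̄ = (0.00+0.32)/2 = 0.16, v̄ = (0.00+0.65)/2 = 0.325 → q = 0.55×0.16×0.325 = 0.02860 m³/s
Panel 2-3: Δb = 0.48 m, d̄ = (0.32+0.51)/2 = 0.415, v̄ = (0.65+0.90)/2 = 0.775 → q = 0.48×0.415×0.775 = 0.1544 m³/s
Panel 3-4: Δb = 0.7 m, d̄ = (0.51+0.50)/2 = 0.505, v̄ = (0.90+0.90)/2 = 0.9 → q = 0.7×0.505×0.9 = 0.3182 m³/s
Panel 4-5: Δb = 1.47 m, d̄ = (0.50+0.36)/2 = 0.43, v̄ = (0.90+0.64)/2 = 0.77 → q = 1.47×0.43×0.77 = 0.4867 m³/s
Panel 5-6: Δb = 0.54 m, d̄ = (0.36+0.00)/2 = 0.18, v̄ = (0.64+0.00)/2 = 0.32 → q = 0.54×0.18×0.32 = 0.03110 m³/s
Q = Σ q = 1.019 m³/s

1.02 m³/s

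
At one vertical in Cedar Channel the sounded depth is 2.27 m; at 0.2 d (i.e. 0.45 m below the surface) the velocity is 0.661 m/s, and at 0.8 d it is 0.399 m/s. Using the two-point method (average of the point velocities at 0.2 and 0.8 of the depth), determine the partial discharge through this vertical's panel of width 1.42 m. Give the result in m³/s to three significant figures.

v̄ = (0.661 + 0.399) / 2 = 0.5300 m/s
q = v̄ × d × w = 0.5300 × 2.27 × 1.42 = 1.708 m³/s

1.71 m³/s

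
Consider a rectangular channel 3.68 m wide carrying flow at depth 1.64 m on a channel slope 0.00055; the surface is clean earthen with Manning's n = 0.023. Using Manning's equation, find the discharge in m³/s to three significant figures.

A = b·y = 3.68 × 1.64 = 6.035 m²
P = b + 2y = 3.68 + 2×1.64 = 6.960 m
R = A/P = 6.035/6.960 = 0.8671 m
Q = (1/n)·A·R^(2/3)·S^(1/2) = (1/0.023) × 6.035 × 0.8671^(2/3) × 0.00055^(1/2) = 5.596 m³/s

5.60 m³/s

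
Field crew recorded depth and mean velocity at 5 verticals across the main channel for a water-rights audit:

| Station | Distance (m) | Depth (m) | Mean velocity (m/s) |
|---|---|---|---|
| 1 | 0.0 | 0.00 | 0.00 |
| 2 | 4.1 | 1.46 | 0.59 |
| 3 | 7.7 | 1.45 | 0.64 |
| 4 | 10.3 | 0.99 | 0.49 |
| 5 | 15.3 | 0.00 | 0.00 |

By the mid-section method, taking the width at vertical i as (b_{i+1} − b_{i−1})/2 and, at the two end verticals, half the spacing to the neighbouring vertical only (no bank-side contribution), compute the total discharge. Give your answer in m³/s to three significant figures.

w_2 = (7.7 − 0.0)/2 = 3.85 m; q_2 = 0.59 × 1.46 × 3.85 = 3.316 m³/s
w_3 = (10.3 − 4.1)/2 = 3.1 m; q_3 = 0.64 × 1.45 × 3.1 = 2.877 m³/s
w_4 = (15.3 − 7.7)/2 = 3.8 m; q_4 = 0.49 × 0.99 × 3.8 = 1.843 m³/s
Stations 1, 5 contribute zero (depth or velocity is 0).
Q = Σ qᵢ = 8.037 m³/s

8.04 m³/s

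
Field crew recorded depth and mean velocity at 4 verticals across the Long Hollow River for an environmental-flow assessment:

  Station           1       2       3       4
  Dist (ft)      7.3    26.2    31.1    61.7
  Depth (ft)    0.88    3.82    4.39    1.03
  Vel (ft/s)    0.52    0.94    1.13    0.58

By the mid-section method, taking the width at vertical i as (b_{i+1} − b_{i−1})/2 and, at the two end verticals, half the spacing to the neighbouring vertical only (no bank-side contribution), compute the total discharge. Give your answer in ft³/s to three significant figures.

w_1 = (26.2 − 7.3)/2 = 9.45 ft; q_1 = 0.52 × 0.88 × 9.45 = 4.324 ft³/s
w_2 = (31.1 − 7.3)/2 = 11.9 ft; q_2 = 0.94 × 3.82 × 11.9 = 42.73 ft³/s
w_3 = (61.7 − 26.2)/2 = 17.75 ft; q_3 = 1.13 × 4.39 × 17.75 = 88.05 ft³/s
w_4 = (61.7 − 31.1)/2 = 15.3 ft; q_4 = 0.58 × 1.03 × 15.3 = 9.140 ft³/s
Q = Σ qᵢ = 144.2 ft³/s

144 ft³/s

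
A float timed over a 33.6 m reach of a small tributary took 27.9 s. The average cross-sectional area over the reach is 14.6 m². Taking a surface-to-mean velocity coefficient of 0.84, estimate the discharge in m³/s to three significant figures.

v_surface = L / t̄ = 33.6 / 27.9 = 1.204 m/s
v_mean = 0.84 × 1.204 = 1.012 m/s
Q = A × v_mean = 14.6 × 1.012 = 14.77 m³/s

14.8 m³/s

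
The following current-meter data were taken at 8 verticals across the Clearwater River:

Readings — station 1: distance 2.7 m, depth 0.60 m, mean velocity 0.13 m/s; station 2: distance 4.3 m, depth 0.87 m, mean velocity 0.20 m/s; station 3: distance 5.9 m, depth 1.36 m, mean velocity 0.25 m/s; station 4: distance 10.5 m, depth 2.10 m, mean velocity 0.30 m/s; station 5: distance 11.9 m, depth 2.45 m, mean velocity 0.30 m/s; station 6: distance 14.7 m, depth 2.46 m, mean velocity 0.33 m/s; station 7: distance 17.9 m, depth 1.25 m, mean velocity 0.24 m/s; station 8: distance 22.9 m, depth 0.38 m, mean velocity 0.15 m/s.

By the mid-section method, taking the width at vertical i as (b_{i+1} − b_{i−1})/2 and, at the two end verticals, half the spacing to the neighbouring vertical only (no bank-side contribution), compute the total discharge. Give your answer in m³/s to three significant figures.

w_1 = (4.3 − 2.7)/2 = 0.8 m; q_1 = 0.13 × 0.60 × 0.8 = 0.06240 m³/s
w_2 = (5.9 − 2.7)/2 = 1.6 m; q_2 = 0.20 × 0.87 × 1.6 = 0.2784 m³/s
w_3 = (10.5 − 4.3)/2 = 3.1 m; q_3 = 0.25 × 1.36 × 3.1 = 1.054 m³/s
w_4 = (11.9 − 5.9)/2 = 3 m; q_4 = 0.30 × 2.10 × 3 = 1.890 m³/s
w_5 = (14.7 − 10.5)/2 = 2.1 m; q_5 = 0.30 × 2.45 × 2.1 = 1.544 m³/s
w_6 = (17.9 − 11.9)/2 = 3 m; q_6 = 0.33 × 2.46 × 3 = 2.435 m³/s
w_7 = (22.9 − 14.7)/2 = 4.1 m; q_7 = 0.24 × 1.25 × 4.1 = 1.230 m³/s
w_8 = (22.9 − 17.9)/2 = 2.5 m; q_8 = 0.15 × 0.38 × 2.5 = 0.1425 m³/s
Q = Σ qᵢ = 8.636 m³/s

8.64 m³/s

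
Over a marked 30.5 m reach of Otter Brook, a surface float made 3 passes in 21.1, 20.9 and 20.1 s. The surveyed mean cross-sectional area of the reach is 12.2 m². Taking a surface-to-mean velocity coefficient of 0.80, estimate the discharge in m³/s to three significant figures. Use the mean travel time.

t̄ = (21.1 + 20.9 + 20.1) / 3 = 20.7 s
v_surface = L / t̄ = 30.5 / 20.7 = 1.473 m/s
v_mean = 0.80 × 1.473 = 1.179 m/s
Q = A × v_mean = 12.2 × 1.179 = 14.38 m³/s

14.4 m³/s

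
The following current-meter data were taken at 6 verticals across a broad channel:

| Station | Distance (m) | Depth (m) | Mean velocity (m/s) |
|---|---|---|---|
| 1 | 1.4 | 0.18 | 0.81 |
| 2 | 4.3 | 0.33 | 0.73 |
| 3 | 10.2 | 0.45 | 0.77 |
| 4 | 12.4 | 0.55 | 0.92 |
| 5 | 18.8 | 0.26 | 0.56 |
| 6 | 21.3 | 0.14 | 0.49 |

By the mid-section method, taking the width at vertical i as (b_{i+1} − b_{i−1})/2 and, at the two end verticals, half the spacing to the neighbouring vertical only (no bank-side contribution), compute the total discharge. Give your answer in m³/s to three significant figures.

5.58 m³/s

w_1 = (4.3 − 1.4)/2 = 1.45 m; q_1 = 0.81 × 0.18 × 1.45 = 0.2114 m³/s
w_2 = (10.2 − 1.4)/2 = 4.4 m; q_2 = 0.73 × 0.33 × 4.4 = 1.060 m³/s
w_3 = (12.4 − 4.3)/2 = 4.05 m; q_3 = 0.77 × 0.45 × 4.05 = 1.403 m³/s
w_4 = (18.8 − 10.2)/2 = 4.3 m; q_4 = 0.92 × 0.55 × 4.3 = 2.176 m³/s
w_5 = (21.3 − 12.4)/2 = 4.45 m; q_5 = 0.56 × 0.26 × 4.45 = 0.6479 m³/s
w_6 = (21.3 − 18.8)/2 = 1.25 m; q_6 = 0.49 × 0.14 × 1.25 = 0.08575 m³/s
Q = Σ qᵢ = 5.584 m³/s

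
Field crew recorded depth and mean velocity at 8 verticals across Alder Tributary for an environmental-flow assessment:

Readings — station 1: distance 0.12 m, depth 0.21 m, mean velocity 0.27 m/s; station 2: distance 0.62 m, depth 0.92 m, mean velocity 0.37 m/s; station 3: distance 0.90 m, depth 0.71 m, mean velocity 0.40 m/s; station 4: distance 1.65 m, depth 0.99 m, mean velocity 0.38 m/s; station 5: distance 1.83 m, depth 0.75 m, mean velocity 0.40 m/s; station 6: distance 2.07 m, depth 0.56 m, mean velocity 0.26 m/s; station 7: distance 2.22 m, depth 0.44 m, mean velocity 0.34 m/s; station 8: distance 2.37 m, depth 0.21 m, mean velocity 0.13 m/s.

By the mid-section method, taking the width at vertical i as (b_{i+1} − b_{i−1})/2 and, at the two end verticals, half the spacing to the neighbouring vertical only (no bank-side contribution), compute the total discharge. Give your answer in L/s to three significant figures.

584 L/s

w_1 = (0.62 − 0.12)/2 = 0.25 m; q_1 = 0.27 × 0.21 × 0.25 = 0.01418 m³/s
w_2 = (0.90 − 0.12)/2 = 0.39 m; q_2 = 0.37 × 0.92 × 0.39 = 0.1328 m³/s
w_3 = (1.65 − 0.62)/2 = 0.515 m; q_3 = 0.40 × 0.71 × 0.515 = 0.1463 m³/s
w_4 = (1.83 − 0.90)/2 = 0.465 m; q_4 = 0.38 × 0.99 × 0.465 = 0.1749 m³/s
w_5 = (2.07 − 1.65)/2 = 0.21 m; q_5 = 0.40 × 0.75 × 0.21 = 0.06300 m³/s
w_6 = (2.22 − 1.83)/2 = 0.195 m; q_6 = 0.26 × 0.56 × 0.195 = 0.02839 m³/s
w_7 = (2.37 − 2.07)/2 = 0.15 m; q_7 = 0.34 × 0.44 × 0.15 = 0.02244 m³/s
w_8 = (2.37 − 2.22)/2 = 0.075 m; q_8 = 0.13 × 0.21 × 0.075 = 0.002048 m³/s
Q = Σ qᵢ = 0.5840 m³/s
= 0.5840 × 1000 = 584.0 L/s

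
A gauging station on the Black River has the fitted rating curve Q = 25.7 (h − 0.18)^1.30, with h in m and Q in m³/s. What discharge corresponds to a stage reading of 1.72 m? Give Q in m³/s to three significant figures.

45.1 m³/s

Q = 25.7 × (1.72 − 0.18)^1.30 = 25.7 × 1.54^1.30 = 45.05 m³/s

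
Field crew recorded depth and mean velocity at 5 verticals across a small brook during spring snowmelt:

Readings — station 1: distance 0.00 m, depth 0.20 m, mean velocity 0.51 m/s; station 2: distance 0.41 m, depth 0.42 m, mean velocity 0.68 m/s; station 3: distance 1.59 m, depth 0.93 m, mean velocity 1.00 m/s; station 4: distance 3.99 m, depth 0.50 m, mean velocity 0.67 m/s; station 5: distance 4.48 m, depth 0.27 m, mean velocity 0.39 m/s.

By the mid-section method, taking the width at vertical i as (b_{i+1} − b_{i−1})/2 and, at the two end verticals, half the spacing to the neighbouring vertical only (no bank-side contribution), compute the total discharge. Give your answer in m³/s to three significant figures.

w_1 = (0.41 − 0.00)/2 = 0.205 m; q_1 = 0.51 × 0.20 × 0.205 = 0.02091 m³/s
w_2 = (1.59 − 0.00)/2 = 0.795 m; q_2 = 0.68 × 0.42 × 0.795 = 0.2271 m³/s
w_3 = (3.99 − 0.41)/2 = 1.79 m; q_3 = 1.00 × 0.93 × 1.79 = 1.665 m³/s
w_4 = (4.48 − 1.59)/2 = 1.445 m; q_4 = 0.67 × 0.50 × 1.445 = 0.4841 m³/s
w_5 = (4.48 − 3.99)/2 = 0.245 m; q_5 = 0.39 × 0.27 × 0.245 = 0.02580 m³/s
Q = Σ qᵢ = 2.423 m³/s

2.42 m³/s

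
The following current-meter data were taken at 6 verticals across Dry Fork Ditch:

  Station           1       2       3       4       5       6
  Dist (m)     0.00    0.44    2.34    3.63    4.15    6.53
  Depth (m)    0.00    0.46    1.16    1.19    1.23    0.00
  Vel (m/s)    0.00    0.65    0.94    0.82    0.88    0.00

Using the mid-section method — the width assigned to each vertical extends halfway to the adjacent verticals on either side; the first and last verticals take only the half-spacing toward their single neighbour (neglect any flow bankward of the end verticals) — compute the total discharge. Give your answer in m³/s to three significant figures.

4.54 m³/s

w_2 = (2.34 − 0.00)/2 = 1.17 m; q_2 = 0.65 × 0.46 × 1.17 = 0.3498 m³/s
w_3 = (3.63 − 0.44)/2 = 1.595 m; q_3 = 0.94 × 1.16 × 1.595 = 1.739 m³/s
w_4 = (4.15 − 2.34)/2 = 0.905 m; q_4 = 0.82 × 1.19 × 0.905 = 0.8831 m³/s
w_5 = (6.53 − 3.63)/2 = 1.45 m; q_5 = 0.88 × 1.23 × 1.45 = 1.569 m³/s
Stations 1, 6 contribute zero (depth or velocity is 0).
Q = Σ qᵢ = 4.542 m³/s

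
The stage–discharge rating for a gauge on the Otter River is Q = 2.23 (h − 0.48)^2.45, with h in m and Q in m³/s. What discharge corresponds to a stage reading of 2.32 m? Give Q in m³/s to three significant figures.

9.93 m³/s

Q = 2.23 × (2.32 − 0.48)^2.45 = 2.23 × 1.84^2.45 = 9.934 m³/s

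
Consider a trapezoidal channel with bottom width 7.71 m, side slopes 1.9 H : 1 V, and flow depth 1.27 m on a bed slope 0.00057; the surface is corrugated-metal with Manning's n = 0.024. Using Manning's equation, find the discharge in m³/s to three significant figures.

A = (b + z·y)·y = (7.71 + 1.9×1.27)×1.27 = 12.86 m²
P = b + 2y√(1+z²) = 7.71 + 2×1.27×√(1+1.9²) = 13.16 m
R = A/P = 12.86/13.16 = 0.9766 m
Q = (1/n)·A·R^(2/3)·S^(1/2) = (1/0.024) × 12.86 × 0.9766^(2/3) × 0.00057^(1/2) = 12.59 m³/s

12.6 m³/s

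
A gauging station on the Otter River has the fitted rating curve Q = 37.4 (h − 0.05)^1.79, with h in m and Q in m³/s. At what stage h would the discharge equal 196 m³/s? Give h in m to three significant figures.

2.57 m

h − h₀ = (Q/C)^(1/b) = (196/37.4)^(1/1.79) = 2.523 m
h = 0.05 + 2.523 = 2.573 m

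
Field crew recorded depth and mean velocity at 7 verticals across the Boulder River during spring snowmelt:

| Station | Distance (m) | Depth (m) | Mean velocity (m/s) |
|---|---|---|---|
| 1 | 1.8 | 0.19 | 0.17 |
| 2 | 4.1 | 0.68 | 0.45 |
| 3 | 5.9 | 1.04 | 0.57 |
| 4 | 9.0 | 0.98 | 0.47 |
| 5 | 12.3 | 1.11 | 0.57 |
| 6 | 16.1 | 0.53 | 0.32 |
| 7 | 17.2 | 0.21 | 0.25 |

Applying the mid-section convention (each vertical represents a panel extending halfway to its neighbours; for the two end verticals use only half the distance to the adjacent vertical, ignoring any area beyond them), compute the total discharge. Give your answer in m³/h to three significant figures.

22600 m³/h

w_1 = (4.1 − 1.8)/2 = 1.15 m; q_1 = 0.17 × 0.19 × 1.15 = 0.03715 m³/s
w_2 = (5.9 − 1.8)/2 = 2.05 m; q_2 = 0.45 × 0.68 × 2.05 = 0.6273 m³/s
w_3 = (9.0 − 4.1)/2 = 2.45 m; q_3 = 0.57 × 1.04 × 2.45 = 1.452 m³/s
w_4 = (12.3 − 5.9)/2 = 3.2 m; q_4 = 0.47 × 0.98 × 3.2 = 1.474 m³/s
w_5 = (16.1 − 9.0)/2 = 3.55 m; q_5 = 0.57 × 1.11 × 3.55 = 2.246 m³/s
w_6 = (17.2 − 12.3)/2 = 2.45 m; q_6 = 0.32 × 0.53 × 2.45 = 0.4155 m³/s
w_7 = (17.2 − 16.1)/2 = 0.55 m; q_7 = 0.25 × 0.21 × 0.55 = 0.02888 m³/s
Q = Σ qᵢ = 6.281 m³/s
= 6.281 × 3600 = 22610 m³/h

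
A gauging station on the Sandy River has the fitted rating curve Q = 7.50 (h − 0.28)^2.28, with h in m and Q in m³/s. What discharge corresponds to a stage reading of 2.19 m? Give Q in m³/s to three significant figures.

32.8 m³/s

Q = 7.50 × (2.19 − 0.28)^2.28 = 7.50 × 1.91^2.28 = 32.80 m³/s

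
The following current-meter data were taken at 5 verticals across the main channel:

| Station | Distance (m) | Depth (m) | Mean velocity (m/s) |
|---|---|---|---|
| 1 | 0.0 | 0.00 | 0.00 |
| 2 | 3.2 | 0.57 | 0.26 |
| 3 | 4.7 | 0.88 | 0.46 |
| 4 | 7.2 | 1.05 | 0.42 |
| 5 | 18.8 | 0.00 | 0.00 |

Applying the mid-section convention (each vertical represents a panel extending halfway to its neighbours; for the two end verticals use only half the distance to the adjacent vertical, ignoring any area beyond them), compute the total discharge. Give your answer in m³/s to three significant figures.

4.27 m³/s

w_2 = (4.7 − 0.0)/2 = 2.35 m; q_2 = 0.26 × 0.57 × 2.35 = 0.3483 m³/s
w_3 = (7.2 − 3.2)/2 = 2 m; q_3 = 0.46 × 0.88 × 2 = 0.8096 m³/s
w_4 = (18.8 − 4.7)/2 = 7.05 m; q_4 = 0.42 × 1.05 × 7.05 = 3.109 m³/s
Stations 1, 5 contribute zero (depth or velocity is 0).
Q = Σ qᵢ = 4.267 m³/s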